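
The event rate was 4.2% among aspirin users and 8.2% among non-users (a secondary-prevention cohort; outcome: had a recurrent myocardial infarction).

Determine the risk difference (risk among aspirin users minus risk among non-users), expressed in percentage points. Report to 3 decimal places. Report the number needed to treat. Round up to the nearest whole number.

risk difference = 0.04200 − 0.08200 = -0.04000 → -4.000 percentage points
absolute risk difference = 0.040000
1 / 0.040000 = 25.000 → round up → 25

RD = -4.000; NNT = 25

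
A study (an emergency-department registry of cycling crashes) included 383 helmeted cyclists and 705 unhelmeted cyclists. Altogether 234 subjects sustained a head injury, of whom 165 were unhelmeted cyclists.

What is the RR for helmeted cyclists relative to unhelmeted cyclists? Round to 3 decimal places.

helmeted cyclists with the outcome: 234 − 165 = 69
helmeted cyclists without the outcome: 383 − 69 = 314
unhelmeted cyclists without the outcome: 705 − 165 = 540
risk, helmeted cyclists = 69/383 = 0.1802
risk, unhelmeted cyclists = 165/705 = 0.2340
RR = 0.1802 / 0.2340 = 0.770

0.770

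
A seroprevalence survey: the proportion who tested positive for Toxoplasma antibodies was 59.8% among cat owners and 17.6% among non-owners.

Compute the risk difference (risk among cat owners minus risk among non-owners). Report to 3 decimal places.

risk difference = 0.5980 − 0.1760 = 0.422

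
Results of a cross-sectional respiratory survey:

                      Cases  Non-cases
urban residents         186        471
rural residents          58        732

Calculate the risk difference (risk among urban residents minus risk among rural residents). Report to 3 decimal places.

risk, urban residents = 186/657 = 0.2831
risk, rural residents = 58/790 = 0.0734
risk difference = 0.2831 − 0.0734 = 0.210

RD = 0.210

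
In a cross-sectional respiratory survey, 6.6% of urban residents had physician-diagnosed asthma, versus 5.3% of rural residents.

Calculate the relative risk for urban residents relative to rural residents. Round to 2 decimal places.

RR = 0.0660 / 0.0530 = 1.25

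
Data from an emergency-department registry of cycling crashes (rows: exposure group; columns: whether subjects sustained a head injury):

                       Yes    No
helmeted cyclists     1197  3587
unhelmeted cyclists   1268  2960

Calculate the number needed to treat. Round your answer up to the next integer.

NNT: 21

risk, helmeted cyclists = 1197/4784 = 0.250209
risk, unhelmeted cyclists = 1268/4228 = 0.299905
absolute risk difference = 0.049696
1 / 0.049696 = 20.122 → round up → 21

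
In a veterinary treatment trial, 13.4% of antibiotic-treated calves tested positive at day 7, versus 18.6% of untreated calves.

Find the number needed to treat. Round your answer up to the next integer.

NNT ≈ 20

absolute risk difference = 0.052000
1 / 0.052000 = 19.231 → round up → 20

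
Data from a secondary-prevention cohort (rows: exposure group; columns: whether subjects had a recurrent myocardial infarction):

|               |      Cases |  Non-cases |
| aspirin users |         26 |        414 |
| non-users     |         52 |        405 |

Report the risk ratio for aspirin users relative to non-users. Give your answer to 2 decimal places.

0.52

risk, aspirin users = 26/440 = 0.0591
risk, non-users = 52/457 = 0.1138
RR = 0.0591 / 0.1138 = 0.52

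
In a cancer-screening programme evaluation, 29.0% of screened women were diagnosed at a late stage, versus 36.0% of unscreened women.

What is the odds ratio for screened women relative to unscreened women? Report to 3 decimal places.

0.726

odds, screened women = 0.2900/0.7100 = 0.4085
odds, unscreened women = 0.3600/0.6400 = 0.5625
OR = 0.4085 / 0.5625 = 0.726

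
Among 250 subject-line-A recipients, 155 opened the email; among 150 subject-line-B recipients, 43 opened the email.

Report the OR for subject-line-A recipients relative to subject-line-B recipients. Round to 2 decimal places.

OR: 4.06

odds, subject-line-A recipients = 155/95 = 1.6316
odds, subject-line-B recipients = 43/107 = 0.4019
OR = 1.6316 / 0.4019 = 4.06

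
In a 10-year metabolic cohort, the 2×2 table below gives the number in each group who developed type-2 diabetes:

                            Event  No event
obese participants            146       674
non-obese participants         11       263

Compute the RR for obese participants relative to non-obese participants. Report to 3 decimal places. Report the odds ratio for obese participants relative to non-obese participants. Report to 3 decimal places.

RR = 4.435; OR = 5.179

risk, obese participants = 146/820 = 0.17805
risk, non-obese participants = 11/274 = 0.04015
RR = 0.17805 / 0.04015 = 4.435
odds, obese participants = 146/674 = 0.21662
odds, non-obese participants = 11/263 = 0.04183
OR = 0.21662 / 0.04183 = 5.179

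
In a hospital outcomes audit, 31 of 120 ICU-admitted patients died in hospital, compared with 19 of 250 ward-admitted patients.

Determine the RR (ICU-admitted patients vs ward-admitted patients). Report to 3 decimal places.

RR ≈ 3.399

risk, ICU-admitted patients = 31/120 = 0.2583
risk, ward-admitted patients = 19/250 = 0.0760
RR = 0.2583 / 0.0760 = 3.399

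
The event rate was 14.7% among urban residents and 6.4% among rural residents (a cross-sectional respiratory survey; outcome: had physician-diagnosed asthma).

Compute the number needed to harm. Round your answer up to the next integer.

13

absolute risk difference = 0.083000
1 / 0.083000 = 12.048 → round up → 13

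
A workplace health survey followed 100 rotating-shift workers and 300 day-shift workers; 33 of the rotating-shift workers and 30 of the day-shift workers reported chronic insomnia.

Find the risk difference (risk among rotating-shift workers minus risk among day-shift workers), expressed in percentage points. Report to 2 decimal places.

risk, rotating-shift workers = 33/100 = 0.3300
risk, day-shift workers = 30/300 = 0.1000
risk difference = 0.3300 − 0.1000 = 0.2300 → 23.00 percentage points

RD: 23.00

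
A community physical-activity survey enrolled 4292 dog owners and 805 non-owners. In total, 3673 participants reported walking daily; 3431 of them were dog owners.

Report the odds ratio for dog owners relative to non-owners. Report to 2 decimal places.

dog owners without the outcome: 4292 − 3431 = 861
non-owners with the outcome: 3673 − 3431 = 242
non-owners without the outcome: 805 − 242 = 563
odds, dog owners = 3431/861 = 3.9849
odds, non-owners = 242/563 = 0.4298
OR = 3.9849 / 0.4298 = 9.27

OR ≈ 9.27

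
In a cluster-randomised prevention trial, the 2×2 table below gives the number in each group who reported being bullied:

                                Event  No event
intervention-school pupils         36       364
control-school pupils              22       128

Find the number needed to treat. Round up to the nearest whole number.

18

risk, intervention-school pupils = 36/400 = 0.090000
risk, control-school pupils = 22/150 = 0.146667
absolute risk difference = 0.056667
1 / 0.056667 = 17.647 → round up → 18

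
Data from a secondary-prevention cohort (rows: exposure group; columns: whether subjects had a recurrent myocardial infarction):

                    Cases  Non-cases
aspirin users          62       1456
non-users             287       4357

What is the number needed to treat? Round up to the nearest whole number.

risk, aspirin users = 62/1518 = 0.040843
risk, non-users = 287/4644 = 0.061800
absolute risk difference = 0.020957
1 / 0.020957 = 47.717 → round up → 48

48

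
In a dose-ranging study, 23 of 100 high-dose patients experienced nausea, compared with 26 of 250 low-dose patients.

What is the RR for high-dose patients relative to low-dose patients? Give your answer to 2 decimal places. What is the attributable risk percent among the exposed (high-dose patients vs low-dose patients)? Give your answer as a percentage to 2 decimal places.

risk, high-dose patients = 23/100 = 0.2300
risk, low-dose patients = 26/250 = 0.1040
RR = 0.2300 / 0.1040 = 2.21
AR% = (0.2300 − 0.1040) / 0.2300 = 0.5478 → 54.78%

RR = 2.21; AR% = 54.78%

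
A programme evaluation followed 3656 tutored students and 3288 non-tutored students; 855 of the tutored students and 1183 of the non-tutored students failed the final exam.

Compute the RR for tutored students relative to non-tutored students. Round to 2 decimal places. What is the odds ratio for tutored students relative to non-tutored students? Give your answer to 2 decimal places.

RR = 0.65; OR = 0.54

risk, tutored students = 855/3656 = 0.2339
risk, non-tutored students = 1183/3288 = 0.3598
RR = 0.2339 / 0.3598 = 0.65
OR = (855 × 2105) / (2801 × 1183) = 1799775/3313583 ≈ 0.54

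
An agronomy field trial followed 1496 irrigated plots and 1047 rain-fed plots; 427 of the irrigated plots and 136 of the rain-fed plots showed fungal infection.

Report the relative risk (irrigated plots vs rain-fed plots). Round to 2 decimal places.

risk, irrigated plots = 427/1496 = 0.2854
risk, rain-fed plots = 136/1047 = 0.1299
RR = 0.2854 / 0.1299 = 2.20

2.20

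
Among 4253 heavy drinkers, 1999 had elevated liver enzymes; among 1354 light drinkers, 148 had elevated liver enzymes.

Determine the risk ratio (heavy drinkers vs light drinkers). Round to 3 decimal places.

4.300

risk, heavy drinkers = 1999/4253 = 0.4700
risk, light drinkers = 148/1354 = 0.1093
RR = 0.4700 / 0.1093 = 4.300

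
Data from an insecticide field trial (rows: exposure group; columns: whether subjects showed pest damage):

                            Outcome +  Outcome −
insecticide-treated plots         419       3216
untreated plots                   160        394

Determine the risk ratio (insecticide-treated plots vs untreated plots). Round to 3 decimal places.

risk, insecticide-treated plots = 419/3635 = 0.1153
risk, untreated plots = 160/554 = 0.2888
RR = 0.1153 / 0.2888 = 0.399

RR ≈ 0.399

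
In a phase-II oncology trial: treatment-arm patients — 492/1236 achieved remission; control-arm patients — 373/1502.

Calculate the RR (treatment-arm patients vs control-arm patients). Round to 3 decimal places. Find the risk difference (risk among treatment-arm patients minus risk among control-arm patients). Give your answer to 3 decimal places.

RR = 1.603; RD = 0.150

risk, treatment-arm patients = 492/1236 = 0.3981
risk, control-arm patients = 373/1502 = 0.2483
RR = 0.3981 / 0.2483 = 1.603
risk difference = 0.3981 − 0.2483 = 0.150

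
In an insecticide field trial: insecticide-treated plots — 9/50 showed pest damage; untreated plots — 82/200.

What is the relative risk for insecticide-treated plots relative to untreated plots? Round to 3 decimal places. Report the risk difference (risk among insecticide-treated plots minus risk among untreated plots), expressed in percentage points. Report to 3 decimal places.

RR = 0.439; RD = -23.000

risk, insecticide-treated plots = 9/50 = 0.1800
risk, untreated plots = 82/200 = 0.4100
RR = 0.1800 / 0.4100 = 0.439
risk difference = 0.1800 − 0.4100 = -0.2300 → -23.000 percentage points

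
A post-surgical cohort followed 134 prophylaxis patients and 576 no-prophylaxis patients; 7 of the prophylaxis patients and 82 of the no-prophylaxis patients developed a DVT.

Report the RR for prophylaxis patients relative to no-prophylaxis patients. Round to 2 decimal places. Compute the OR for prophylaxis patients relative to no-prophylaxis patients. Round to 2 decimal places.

risk, prophylaxis patients = 7/134 = 0.0522
risk, no-prophylaxis patients = 82/576 = 0.1424
RR = 0.0522 / 0.1424 = 0.37
odds, prophylaxis patients = 7/127 = 0.0551
odds, no-prophylaxis patients = 82/494 = 0.1660
OR = 0.0551 / 0.1660 = 0.33

RR = 0.37; OR = 0.33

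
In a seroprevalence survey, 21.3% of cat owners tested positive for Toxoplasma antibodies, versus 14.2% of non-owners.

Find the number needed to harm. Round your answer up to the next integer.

15

absolute risk difference = 0.071000
1 / 0.071000 = 14.085 → round up → 15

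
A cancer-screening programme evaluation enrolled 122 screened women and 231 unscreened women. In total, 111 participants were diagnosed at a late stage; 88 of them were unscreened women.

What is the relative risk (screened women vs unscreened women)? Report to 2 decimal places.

screened women with the outcome: 111 − 88 = 23
screened women without the outcome: 122 − 23 = 99
unscreened women without the outcome: 231 − 88 = 143
risk, screened women = 23/122 = 0.1885
risk, unscreened women = 88/231 = 0.3810
RR = 0.1885 / 0.3810 = 0.49

RR = 0.49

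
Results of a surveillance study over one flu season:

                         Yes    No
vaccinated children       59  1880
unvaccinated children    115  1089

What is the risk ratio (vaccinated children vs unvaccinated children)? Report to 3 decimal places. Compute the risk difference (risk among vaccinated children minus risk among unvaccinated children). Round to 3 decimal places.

risk, vaccinated children = 59/1939 = 0.03043
risk, unvaccinated children = 115/1204 = 0.09551
RR = 0.03043 / 0.09551 = 0.319
risk difference = 0.03043 − 0.09551 = -0.065

RR = 0.319; RD = -0.065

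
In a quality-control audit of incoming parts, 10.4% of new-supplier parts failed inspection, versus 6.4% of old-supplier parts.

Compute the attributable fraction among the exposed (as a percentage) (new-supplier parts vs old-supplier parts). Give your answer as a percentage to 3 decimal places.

AR% = (0.1040 − 0.0640) / 0.1040 = 0.3846 → 38.462%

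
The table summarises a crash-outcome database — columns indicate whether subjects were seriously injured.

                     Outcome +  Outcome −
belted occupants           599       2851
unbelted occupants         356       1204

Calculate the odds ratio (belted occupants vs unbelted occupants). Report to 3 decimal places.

OR = (599 × 1204) / (2851 × 356) = 721196/1014956 ≈ 0.711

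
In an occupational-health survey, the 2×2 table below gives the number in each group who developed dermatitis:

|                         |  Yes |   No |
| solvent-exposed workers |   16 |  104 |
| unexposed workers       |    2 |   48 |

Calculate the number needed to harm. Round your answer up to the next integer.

NNH: 11

risk, solvent-exposed workers = 16/120 = 0.133333
risk, unexposed workers = 2/50 = 0.040000
absolute risk difference = 0.093333
1 / 0.093333 = 10.714 → round up → 11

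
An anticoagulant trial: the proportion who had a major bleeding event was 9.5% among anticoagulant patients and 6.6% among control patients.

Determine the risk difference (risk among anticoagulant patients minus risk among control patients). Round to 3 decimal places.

risk difference = 0.0950 − 0.0660 = 0.029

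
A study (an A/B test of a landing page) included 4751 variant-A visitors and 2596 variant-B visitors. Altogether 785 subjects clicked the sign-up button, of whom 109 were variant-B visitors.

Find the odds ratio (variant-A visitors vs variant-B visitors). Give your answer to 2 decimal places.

variant-A visitors with the outcome: 785 − 109 = 676
variant-A visitors without the outcome: 4751 − 676 = 4075
variant-B visitors without the outcome: 2596 − 109 = 2487
OR = (676 × 2487) / (4075 × 109) = 1681212/444175 ≈ 3.79

OR ≈ 3.79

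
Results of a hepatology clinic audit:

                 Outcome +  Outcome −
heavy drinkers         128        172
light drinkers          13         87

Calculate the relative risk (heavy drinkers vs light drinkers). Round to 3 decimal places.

3.282

risk, heavy drinkers = 128/300 = 0.4267
risk, light drinkers = 13/100 = 0.1300
RR = 0.4267 / 0.1300 = 3.282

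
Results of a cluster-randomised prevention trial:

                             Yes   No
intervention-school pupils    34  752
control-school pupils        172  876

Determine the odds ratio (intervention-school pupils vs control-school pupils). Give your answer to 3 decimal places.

0.230

odds, intervention-school pupils = 34/752 = 0.04521
odds, control-school pupils = 172/876 = 0.19635
OR = 0.04521 / 0.19635 = 0.230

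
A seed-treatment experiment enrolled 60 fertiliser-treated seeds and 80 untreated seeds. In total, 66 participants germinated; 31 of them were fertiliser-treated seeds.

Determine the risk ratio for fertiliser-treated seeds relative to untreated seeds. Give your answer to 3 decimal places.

1.181

fertiliser-treated seeds without the outcome: 60 − 31 = 29
untreated seeds with the outcome: 66 − 31 = 35
untreated seeds without the outcome: 80 − 35 = 45
risk, fertiliser-treated seeds = 31/60 = 0.5167
risk, untreated seeds = 35/80 = 0.4375
RR = 0.5167 / 0.4375 = 1.181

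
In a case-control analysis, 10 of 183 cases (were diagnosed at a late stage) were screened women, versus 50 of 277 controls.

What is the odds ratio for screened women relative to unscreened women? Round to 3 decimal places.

OR = (10 × 227) / (50 × 173) = 2270/8650 ≈ 0.262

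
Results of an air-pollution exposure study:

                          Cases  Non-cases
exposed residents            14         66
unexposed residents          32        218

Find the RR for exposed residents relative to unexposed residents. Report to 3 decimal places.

RR ≈ 1.367

risk, exposed residents = 14/80 = 0.1750
risk, unexposed residents = 32/250 = 0.1280
RR = 0.1750 / 0.1280 = 1.367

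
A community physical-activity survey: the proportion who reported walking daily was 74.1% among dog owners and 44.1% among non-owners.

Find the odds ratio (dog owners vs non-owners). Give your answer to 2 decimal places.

odds, dog owners = 0.7410/0.2590 = 2.8610
odds, non-owners = 0.4410/0.5590 = 0.7889
OR = 2.8610 / 0.7889 = 3.63

3.63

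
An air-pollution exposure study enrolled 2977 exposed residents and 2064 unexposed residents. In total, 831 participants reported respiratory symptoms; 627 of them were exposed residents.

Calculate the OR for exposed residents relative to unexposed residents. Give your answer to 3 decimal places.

exposed residents without the outcome: 2977 − 627 = 2350
unexposed residents with the outcome: 831 − 627 = 204
unexposed residents without the outcome: 2064 − 204 = 1860
OR = (627 × 1860) / (2350 × 204) = 1166220/479400 ≈ 2.433

OR = 2.433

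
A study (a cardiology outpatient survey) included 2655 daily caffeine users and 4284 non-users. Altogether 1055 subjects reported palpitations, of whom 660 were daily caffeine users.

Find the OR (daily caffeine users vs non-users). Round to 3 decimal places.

OR ≈ 3.257

daily caffeine users without the outcome: 2655 − 660 = 1995
non-users with the outcome: 1055 − 660 = 395
non-users without the outcome: 4284 − 395 = 3889
OR = (660 × 3889) / (1995 × 395) = 2566740/788025 ≈ 3.257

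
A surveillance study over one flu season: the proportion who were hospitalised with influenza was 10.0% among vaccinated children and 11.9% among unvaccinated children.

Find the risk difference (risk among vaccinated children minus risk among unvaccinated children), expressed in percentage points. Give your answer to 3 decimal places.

RD = -1.900

risk difference = 0.1000 − 0.1190 = -0.0190 → -1.900 percentage points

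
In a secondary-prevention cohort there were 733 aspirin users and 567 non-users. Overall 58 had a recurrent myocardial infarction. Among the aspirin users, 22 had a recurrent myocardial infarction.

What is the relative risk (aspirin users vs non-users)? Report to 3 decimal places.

0.473

aspirin users without the outcome: 733 − 22 = 711
non-users with the outcome: 58 − 22 = 36
non-users without the outcome: 567 − 36 = 531
risk, aspirin users = 22/733 = 0.03001
risk, non-users = 36/567 = 0.06349
RR = 0.03001 / 0.06349 = 0.473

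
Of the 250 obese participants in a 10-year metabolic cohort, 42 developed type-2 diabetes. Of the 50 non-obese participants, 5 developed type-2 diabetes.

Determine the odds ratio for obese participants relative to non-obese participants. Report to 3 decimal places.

OR = (42 × 45) / (208 × 5) = 1890/1040 ≈ 1.817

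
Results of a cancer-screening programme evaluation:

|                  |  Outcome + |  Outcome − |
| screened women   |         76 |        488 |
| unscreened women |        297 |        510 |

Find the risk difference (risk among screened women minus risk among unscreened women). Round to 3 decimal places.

RD: -0.233

risk, screened women = 76/564 = 0.1348
risk, unscreened women = 297/807 = 0.3680
risk difference = 0.1348 − 0.3680 = -0.233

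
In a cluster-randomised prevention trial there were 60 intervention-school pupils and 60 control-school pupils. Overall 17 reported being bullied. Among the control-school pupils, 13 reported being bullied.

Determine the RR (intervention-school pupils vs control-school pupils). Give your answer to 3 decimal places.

0.308

intervention-school pupils with the outcome: 17 − 13 = 4
intervention-school pupils without the outcome: 60 − 4 = 56
control-school pupils without the outcome: 60 − 13 = 47
risk, intervention-school pupils = 4/60 = 0.0667
risk, control-school pupils = 13/60 = 0.2167
RR = 0.0667 / 0.2167 = 0.308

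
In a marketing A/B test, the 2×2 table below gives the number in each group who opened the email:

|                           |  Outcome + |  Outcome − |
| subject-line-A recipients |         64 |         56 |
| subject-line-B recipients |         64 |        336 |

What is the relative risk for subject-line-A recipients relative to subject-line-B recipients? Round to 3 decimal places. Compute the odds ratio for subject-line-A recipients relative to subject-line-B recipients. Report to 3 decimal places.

risk, subject-line-A recipients = 64/120 = 0.5333
risk, subject-line-B recipients = 64/400 = 0.1600
RR = 0.5333 / 0.1600 = 3.333
OR = (64 × 336) / (56 × 64) = 21504/3584 ≈ 6.000

RR = 3.333; OR = 6.000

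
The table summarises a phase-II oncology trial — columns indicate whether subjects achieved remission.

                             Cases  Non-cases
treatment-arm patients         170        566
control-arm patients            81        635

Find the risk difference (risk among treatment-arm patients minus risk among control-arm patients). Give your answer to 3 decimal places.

0.118

risk, treatment-arm patients = 170/736 = 0.2310
risk, control-arm patients = 81/716 = 0.1131
risk difference = 0.2310 − 0.1131 = 0.118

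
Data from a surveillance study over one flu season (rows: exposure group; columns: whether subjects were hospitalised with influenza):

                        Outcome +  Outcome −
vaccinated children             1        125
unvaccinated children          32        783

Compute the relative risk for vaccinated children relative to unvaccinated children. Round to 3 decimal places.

risk, vaccinated children = 1/126 = 0.00794
risk, unvaccinated children = 32/815 = 0.03926
RR = 0.00794 / 0.03926 = 0.202

RR = 0.202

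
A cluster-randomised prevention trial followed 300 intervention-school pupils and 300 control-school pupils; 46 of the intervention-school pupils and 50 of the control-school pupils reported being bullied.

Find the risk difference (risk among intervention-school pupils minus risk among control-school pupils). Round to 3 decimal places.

RD: -0.013

risk, intervention-school pupils = 46/300 = 0.1533
risk, control-school pupils = 50/300 = 0.1667
risk difference = 0.1533 − 0.1667 = -0.013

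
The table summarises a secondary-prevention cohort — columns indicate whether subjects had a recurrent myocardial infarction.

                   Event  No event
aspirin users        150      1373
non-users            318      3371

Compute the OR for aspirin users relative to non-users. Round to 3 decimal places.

OR = (150 × 3371) / (1373 × 318) = 505650/436614 ≈ 1.158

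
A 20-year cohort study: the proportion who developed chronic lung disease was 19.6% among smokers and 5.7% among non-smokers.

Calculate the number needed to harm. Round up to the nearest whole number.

absolute risk difference = 0.139000
1 / 0.139000 = 7.194 → round up → 8

8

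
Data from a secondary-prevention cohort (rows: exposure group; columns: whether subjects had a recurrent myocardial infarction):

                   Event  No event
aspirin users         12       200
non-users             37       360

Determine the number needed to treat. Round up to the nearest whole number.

NNT ≈ 28

risk, aspirin users = 12/212 = 0.056604
risk, non-users = 37/397 = 0.093199
absolute risk difference = 0.036595
1 / 0.036595 = 27.326 → round up → 28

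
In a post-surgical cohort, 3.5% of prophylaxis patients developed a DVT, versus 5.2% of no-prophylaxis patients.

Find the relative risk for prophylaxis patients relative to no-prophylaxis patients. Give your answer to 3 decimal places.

RR = 0.03500 / 0.05200 = 0.673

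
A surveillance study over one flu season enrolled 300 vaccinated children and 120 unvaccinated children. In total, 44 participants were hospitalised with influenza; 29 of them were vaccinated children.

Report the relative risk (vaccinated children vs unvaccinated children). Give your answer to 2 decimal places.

vaccinated children without the outcome: 300 − 29 = 271
unvaccinated children with the outcome: 44 − 29 = 15
unvaccinated children without the outcome: 120 − 15 = 105
risk, vaccinated children = 29/300 = 0.0967
risk, unvaccinated children = 15/120 = 0.1250
RR = 0.0967 / 0.1250 = 0.77

RR ≈ 0.77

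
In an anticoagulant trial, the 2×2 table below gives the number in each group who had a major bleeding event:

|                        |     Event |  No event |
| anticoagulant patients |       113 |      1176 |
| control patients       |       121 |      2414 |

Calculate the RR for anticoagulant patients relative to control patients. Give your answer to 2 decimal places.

risk, anticoagulant patients = 113/1289 = 0.08766
risk, control patients = 121/2535 = 0.04773
RR = 0.08766 / 0.04773 = 1.84

1.84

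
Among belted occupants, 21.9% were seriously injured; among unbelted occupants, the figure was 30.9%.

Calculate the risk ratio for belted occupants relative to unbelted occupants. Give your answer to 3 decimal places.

RR = 0.2190 / 0.3090 = 0.709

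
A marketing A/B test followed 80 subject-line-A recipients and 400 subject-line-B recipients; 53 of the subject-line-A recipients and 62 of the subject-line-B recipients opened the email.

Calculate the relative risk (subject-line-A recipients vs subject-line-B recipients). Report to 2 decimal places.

risk, subject-line-A recipients = 53/80 = 0.6625
risk, subject-line-B recipients = 62/400 = 0.1550
RR = 0.6625 / 0.1550 = 4.27

RR = 4.27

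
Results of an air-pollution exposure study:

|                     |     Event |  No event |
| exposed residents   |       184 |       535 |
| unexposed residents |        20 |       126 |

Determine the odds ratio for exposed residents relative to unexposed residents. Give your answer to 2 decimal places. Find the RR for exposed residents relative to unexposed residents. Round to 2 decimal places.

OR = 2.17; RR = 1.87

OR = (184 × 126) / (535 × 20) = 23184/10700 ≈ 2.17
risk, exposed residents = 184/719 = 0.2559
risk, unexposed residents = 20/146 = 0.1370
RR = 0.2559 / 0.1370 = 1.87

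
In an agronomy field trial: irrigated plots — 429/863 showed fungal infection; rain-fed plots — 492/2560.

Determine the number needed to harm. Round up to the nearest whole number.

risk, irrigated plots = 429/863 = 0.497103
risk, rain-fed plots = 492/2560 = 0.192188
absolute risk difference = 0.304916
1 / 0.304916 = 3.280 → round up → 4

NNH ≈ 4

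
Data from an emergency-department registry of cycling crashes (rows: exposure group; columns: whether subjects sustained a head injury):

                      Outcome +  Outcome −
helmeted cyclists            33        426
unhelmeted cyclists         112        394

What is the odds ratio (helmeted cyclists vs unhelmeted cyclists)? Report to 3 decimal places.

OR = (33 × 394) / (426 × 112) = 13002/47712 ≈ 0.273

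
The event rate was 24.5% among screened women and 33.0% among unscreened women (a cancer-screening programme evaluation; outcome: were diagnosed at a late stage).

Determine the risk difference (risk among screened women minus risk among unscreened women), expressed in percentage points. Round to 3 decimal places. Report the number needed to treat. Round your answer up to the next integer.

risk difference = 0.2450 − 0.3300 = -0.0850 → -8.500 percentage points
absolute risk difference = 0.085000
1 / 0.085000 = 11.765 → round up → 12

RD = -8.500; NNT = 12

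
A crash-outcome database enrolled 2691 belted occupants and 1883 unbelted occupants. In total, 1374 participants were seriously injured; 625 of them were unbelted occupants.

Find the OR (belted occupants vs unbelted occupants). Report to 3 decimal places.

belted occupants with the outcome: 1374 − 625 = 749
belted occupants without the outcome: 2691 − 749 = 1942
unbelted occupants without the outcome: 1883 − 625 = 1258
OR = (749 × 1258) / (1942 × 625) = 942242/1213750 ≈ 0.776

OR: 0.776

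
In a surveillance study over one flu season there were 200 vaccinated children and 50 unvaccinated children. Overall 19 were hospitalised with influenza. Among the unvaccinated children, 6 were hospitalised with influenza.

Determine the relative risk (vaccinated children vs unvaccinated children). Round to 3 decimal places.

RR: 0.542

vaccinated children with the outcome: 19 − 6 = 13
vaccinated children without the outcome: 200 − 13 = 187
unvaccinated children without the outcome: 50 − 6 = 44
risk, vaccinated children = 13/200 = 0.0650
risk, unvaccinated children = 6/50 = 0.1200
RR = 0.0650 / 0.1200 = 0.542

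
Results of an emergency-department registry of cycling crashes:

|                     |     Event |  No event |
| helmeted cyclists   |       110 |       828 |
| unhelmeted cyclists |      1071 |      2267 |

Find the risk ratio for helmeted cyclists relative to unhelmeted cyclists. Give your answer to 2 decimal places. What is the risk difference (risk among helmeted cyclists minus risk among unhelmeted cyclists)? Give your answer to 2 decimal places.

RR = 0.37; RD = -0.20

risk, helmeted cyclists = 110/938 = 0.1173
risk, unhelmeted cyclists = 1071/3338 = 0.3209
RR = 0.1173 / 0.3209 = 0.37
risk difference = 0.1173 − 0.3209 = -0.20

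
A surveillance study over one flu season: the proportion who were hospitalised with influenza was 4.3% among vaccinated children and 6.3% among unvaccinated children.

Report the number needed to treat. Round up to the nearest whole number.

absolute risk difference = 0.020000
1 / 0.020000 = 50.000 → round up → 50

50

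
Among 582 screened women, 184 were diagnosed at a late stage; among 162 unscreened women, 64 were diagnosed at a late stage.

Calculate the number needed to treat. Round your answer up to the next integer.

risk, screened women = 184/582 = 0.316151
risk, unscreened women = 64/162 = 0.395062
absolute risk difference = 0.078911
1 / 0.078911 = 12.673 → round up → 13

13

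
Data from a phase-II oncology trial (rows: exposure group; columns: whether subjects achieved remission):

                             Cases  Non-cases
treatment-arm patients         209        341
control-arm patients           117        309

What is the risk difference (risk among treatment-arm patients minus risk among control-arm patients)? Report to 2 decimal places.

RD = 0.11

risk, treatment-arm patients = 209/550 = 0.3800
risk, control-arm patients = 117/426 = 0.2746
risk difference = 0.3800 − 0.2746 = 0.11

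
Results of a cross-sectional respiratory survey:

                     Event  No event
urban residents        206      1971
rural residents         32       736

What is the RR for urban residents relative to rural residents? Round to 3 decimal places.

RR ≈ 2.271

risk, urban residents = 206/2177 = 0.09463
risk, rural residents = 32/768 = 0.04167
RR = 0.09463 / 0.04167 = 2.271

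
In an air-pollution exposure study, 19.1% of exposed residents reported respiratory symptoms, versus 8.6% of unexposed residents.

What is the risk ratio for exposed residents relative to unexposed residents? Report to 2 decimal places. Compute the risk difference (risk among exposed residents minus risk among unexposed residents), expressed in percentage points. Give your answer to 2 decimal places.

RR = 2.22; RD = 10.50

RR = 0.1910 / 0.0860 = 2.22
risk difference = 0.1910 − 0.0860 = 0.1050 → 10.50 percentage points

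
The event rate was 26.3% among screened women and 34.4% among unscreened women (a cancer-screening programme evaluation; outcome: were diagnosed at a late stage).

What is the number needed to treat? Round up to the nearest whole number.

absolute risk difference = 0.081000
1 / 0.081000 = 12.346 → round up → 13

NNT: 13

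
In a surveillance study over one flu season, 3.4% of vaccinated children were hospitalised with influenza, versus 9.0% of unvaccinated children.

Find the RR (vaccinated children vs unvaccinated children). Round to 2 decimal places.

RR = 0.03400 / 0.09000 = 0.38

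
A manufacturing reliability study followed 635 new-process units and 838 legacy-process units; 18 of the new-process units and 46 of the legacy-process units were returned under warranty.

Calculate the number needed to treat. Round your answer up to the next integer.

NNT ≈ 38

risk, new-process units = 18/635 = 0.028346
risk, legacy-process units = 46/838 = 0.054893
absolute risk difference = 0.026546
1 / 0.026546 = 37.670 → round up → 38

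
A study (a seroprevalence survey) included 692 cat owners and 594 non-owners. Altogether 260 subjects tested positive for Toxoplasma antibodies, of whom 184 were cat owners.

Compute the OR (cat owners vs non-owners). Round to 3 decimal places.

cat owners without the outcome: 692 − 184 = 508
non-owners with the outcome: 260 − 184 = 76
non-owners without the outcome: 594 − 76 = 518
odds, cat owners = 184/508 = 0.3622
odds, non-owners = 76/518 = 0.1467
OR = 0.3622 / 0.1467 = 2.469

OR = 2.469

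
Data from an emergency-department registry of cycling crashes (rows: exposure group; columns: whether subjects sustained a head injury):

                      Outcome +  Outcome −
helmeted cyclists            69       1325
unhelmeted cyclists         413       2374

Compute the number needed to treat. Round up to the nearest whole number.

11

risk, helmeted cyclists = 69/1394 = 0.049498
risk, unhelmeted cyclists = 413/2787 = 0.148188
absolute risk difference = 0.098690
1 / 0.098690 = 10.133 → round up → 11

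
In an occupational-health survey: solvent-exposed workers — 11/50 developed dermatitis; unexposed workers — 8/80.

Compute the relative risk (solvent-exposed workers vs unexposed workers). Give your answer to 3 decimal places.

RR: 2.200

risk, solvent-exposed workers = 11/50 = 0.2200
risk, unexposed workers = 8/80 = 0.1000
RR = 0.2200 / 0.1000 = 2.200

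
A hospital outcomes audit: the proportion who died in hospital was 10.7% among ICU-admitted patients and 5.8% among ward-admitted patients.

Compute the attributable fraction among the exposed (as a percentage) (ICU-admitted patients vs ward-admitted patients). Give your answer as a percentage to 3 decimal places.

AR% = (0.1070 − 0.0580) / 0.1070 = 0.4579 → 45.794%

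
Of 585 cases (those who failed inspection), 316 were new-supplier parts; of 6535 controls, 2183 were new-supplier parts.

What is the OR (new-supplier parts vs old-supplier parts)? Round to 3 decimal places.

OR = (316 × 4352) / (2183 × 269) = 1375232/587227 ≈ 2.342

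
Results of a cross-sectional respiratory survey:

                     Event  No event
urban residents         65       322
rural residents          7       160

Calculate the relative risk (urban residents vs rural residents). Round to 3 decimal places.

RR ≈ 4.007

risk, urban residents = 65/387 = 0.16796
risk, rural residents = 7/167 = 0.04192
RR = 0.16796 / 0.04192 = 4.007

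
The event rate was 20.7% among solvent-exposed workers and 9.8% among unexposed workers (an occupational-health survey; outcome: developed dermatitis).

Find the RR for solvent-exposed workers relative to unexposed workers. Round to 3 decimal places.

RR = 0.2070 / 0.0980 = 2.112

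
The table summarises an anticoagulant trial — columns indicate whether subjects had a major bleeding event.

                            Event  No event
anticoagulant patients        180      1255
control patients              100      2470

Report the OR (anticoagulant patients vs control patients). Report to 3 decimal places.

OR = (180 × 2470) / (1255 × 100) = 444600/125500 ≈ 3.543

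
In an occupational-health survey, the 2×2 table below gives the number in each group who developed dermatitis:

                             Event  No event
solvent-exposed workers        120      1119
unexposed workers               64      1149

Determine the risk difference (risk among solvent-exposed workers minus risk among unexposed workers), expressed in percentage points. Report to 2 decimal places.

4.41

risk, solvent-exposed workers = 120/1239 = 0.0969
risk, unexposed workers = 64/1213 = 0.0528
risk difference = 0.0969 − 0.0528 = 0.0441 → 4.41 percentage points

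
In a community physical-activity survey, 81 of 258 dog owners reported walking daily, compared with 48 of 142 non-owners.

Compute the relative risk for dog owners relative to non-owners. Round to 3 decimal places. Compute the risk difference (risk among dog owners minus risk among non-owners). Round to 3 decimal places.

risk, dog owners = 81/258 = 0.3140
risk, non-owners = 48/142 = 0.3380
RR = 0.3140 / 0.3380 = 0.929
risk difference = 0.3140 − 0.3380 = -0.024

RR = 0.929; RD = -0.024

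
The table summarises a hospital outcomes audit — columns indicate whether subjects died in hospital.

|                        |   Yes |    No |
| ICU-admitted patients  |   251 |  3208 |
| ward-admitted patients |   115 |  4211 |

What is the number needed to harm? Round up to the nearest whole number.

risk, ICU-admitted patients = 251/3459 = 0.072564
risk, ward-admitted patients = 115/4326 = 0.026583
absolute risk difference = 0.045981
1 / 0.045981 = 21.748 → round up → 22

NNH ≈ 22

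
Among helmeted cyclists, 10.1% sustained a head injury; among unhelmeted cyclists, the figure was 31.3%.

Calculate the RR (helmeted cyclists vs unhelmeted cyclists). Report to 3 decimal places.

RR = 0.1010 / 0.3130 = 0.323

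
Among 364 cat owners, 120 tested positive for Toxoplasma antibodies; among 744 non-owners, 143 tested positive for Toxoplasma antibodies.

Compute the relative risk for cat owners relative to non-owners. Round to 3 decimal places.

risk, cat owners = 120/364 = 0.3297
risk, non-owners = 143/744 = 0.1922
RR = 0.3297 / 0.1922 = 1.715

1.715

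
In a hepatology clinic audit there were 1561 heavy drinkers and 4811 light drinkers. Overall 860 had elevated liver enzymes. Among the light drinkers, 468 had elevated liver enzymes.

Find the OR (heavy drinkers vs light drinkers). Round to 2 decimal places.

heavy drinkers with the outcome: 860 − 468 = 392
heavy drinkers without the outcome: 1561 − 392 = 1169
light drinkers without the outcome: 4811 − 468 = 4343
odds, heavy drinkers = 392/1169 = 0.3353
odds, light drinkers = 468/4343 = 0.1078
OR = 0.3353 / 0.1078 = 3.11

3.11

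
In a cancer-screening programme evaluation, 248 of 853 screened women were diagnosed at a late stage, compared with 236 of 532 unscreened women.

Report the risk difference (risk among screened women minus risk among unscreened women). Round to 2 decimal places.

RD ≈ -0.15

risk, screened women = 248/853 = 0.2907
risk, unscreened women = 236/532 = 0.4436
risk difference = 0.2907 − 0.4436 = -0.15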